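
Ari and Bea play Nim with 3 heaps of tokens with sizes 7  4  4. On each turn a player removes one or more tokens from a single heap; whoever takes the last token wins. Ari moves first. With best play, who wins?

Ari wins

Compute the nim-sum pairwise:
7 ⊕ 4 = 3
3 ⊕ 4 = 7
The nim-sum is 7 ≠ 0, so this is an N-position: the player to move can win; Ari has a winning move.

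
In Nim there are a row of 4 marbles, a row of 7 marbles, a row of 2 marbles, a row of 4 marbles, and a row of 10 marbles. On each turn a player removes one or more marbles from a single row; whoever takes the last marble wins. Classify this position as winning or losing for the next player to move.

Nim-sum: 4 ^ 7 ^ 2 ^ 4 ^ 10 = 15.
The nim-sum is 15 ≠ 0, so this is an N-position: the player to move can win.

Winning position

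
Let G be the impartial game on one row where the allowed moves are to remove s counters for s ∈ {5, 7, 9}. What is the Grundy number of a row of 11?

2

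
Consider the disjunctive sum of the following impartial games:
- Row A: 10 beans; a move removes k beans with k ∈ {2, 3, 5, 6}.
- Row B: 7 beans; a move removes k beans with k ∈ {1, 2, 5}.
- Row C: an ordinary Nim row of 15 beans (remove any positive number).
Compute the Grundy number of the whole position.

15

Grundy values for row A (subtraction set {2, 3, 5, 6}):
k:     0  1  2  3  4  5  6  7  8  9 10
g(k):  0  0  1  1  2  2  3  3  0  0  1
So g(10) = 1.
Grundy values for row B (subtraction set {1, 2, 5}):
k:     0  1  2  3  4  5  6  7
g(k):  0  1  2  0  1  2  0  1
So g(7) = 1.
Row C is a plain Nim row of size 15, so its Grundy value is 15.
The value of a disjunctive sum is the nim-sum of the parts.
Combined value = 1 ⊕ 1 ⊕ 15 = 15.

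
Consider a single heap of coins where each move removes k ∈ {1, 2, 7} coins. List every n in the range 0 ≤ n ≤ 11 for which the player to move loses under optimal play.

0, 3, 6, 9

Build the Grundy sequence with g(k) = mex{g(k−s) : s ∈ {1, 2, 7}, s ≤ k}:
k:     0  1  2  3  4  5  6  7  8  9 10 11
g(k):  0  1  2  0  1  2  0  1  2  0  1  2
The P-positions (g = 0) in 0..11 are 0, 3, 6, 9.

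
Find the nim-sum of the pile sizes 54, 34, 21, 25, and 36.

Nim-sum: 54 ^ 34 ^ 21 ^ 25 ^ 36 = 60.

60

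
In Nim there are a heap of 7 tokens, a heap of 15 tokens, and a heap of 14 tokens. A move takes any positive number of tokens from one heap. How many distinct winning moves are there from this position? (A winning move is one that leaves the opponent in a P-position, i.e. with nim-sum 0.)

3

Nim-sum: 7 XOR 15 XOR 14 = 6.
The overall nim-sum is X = 6. A heap of size p has a winning move iff p XOR X < p (reduce it to p XOR X).
  7: 7 XOR 6 = 1 < 7 — winning move (to 1).
  15: 15 XOR 6 = 9 < 15 — winning move (to 9).
  14: 14 XOR 6 = 8 < 14 — winning move (to 8).
That gives 3 winning moves.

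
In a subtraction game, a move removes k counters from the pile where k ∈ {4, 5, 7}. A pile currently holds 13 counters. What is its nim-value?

Build the Grundy sequence with g(k) = mex{g(k−s) : s ∈ {4, 5, 7}, s ≤ k}:
k:     0  1  2  3  4  5  6  7  8  9 10 11 12 13
g(k):  0  0  0  0  1  1  1  1  2  2  2  0  0  0
So g(13) = 0.

0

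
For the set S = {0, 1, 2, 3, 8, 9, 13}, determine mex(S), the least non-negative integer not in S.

4

The values 0, 1, 2, 3 are all present; 4 is the first non-negative integer missing from the set.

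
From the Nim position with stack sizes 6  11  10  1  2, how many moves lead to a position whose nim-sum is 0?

In binary:
  0110  (6)
  1011  (11)
  1010  (10)
  0001  (1)
  0010  (2)
  ----
  0100  (4)
The overall nim-sum is X = 4. A stack of size p has a winning move iff p XOR X < p (reduce it to p XOR X).
  6: 6 XOR 4 = 2 < 6 — winning move (to 2).
  11: 11 XOR 4 = 15 ≥ 11 — no move.
  10: 10 XOR 4 = 14 ≥ 10 — no move.
  1: 1 XOR 4 = 5 ≥ 1 — no move.
  2: 2 XOR 4 = 6 ≥ 2 — no move.
That gives 1 winning move.

1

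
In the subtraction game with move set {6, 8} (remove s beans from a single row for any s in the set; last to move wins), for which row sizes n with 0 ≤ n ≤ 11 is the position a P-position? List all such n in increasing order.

0, 1, 2, 3, 4, 5

Grundy values for subtraction set {6, 8}:
g(0) = mex{} = 0
g(1) = mex{} = 0
g(2) = mex{} = 0
g(3) = mex{} = 0
g(4) = mex{} = 0
g(5) = mex{} = 0
g(6) = mex{0} = 1
g(7) = mex{0} = 1
g(8) = mex{0} = 1
g(9) = mex{0} = 1
g(10) = mex{0} = 1
g(11) = mex{0} = 1
The P-positions (g = 0) in 0..11 are 0, 1, 2, 3, 4, 5.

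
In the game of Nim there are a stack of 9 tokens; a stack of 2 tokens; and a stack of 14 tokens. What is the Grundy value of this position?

Nim-sum: 9 ^ 2 ^ 14 = 5.

5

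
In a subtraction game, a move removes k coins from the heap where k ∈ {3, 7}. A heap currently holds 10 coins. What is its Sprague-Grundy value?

0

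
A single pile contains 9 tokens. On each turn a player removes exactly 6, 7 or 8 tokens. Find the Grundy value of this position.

Grundy values for subtraction set {6, 7, 8}:
g(0) = mex{} = 0
g(1) = mex{} = 0
g(2) = mex{} = 0
g(3) = mex{} = 0
g(4) = mex{} = 0
g(5) = mex{} = 0
g(6) = mex{0} = 1
g(7) = mex{0} = 1
g(8) = mex{0} = 1
g(9) = mex{0} = 1
So g(9) = 1.

1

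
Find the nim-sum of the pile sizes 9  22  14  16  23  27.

13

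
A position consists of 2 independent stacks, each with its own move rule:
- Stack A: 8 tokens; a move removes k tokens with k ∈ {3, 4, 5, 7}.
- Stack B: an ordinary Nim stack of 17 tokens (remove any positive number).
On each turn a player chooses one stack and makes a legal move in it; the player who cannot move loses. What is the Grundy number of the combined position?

19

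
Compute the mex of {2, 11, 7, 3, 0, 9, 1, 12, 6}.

The values 0, 1, 2, 3 are all present; 4 is the first non-negative integer missing from the set.

4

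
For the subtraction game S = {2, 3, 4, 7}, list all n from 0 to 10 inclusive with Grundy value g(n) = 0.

Build the Grundy sequence with g(k) = mex{g(k−s) : s ∈ {2, 3, 4, 7}, s ≤ k}:
g(0) = mex{} = 0
g(1) = mex{} = 0
g(2) = mex{0} = 1
g(3) = mex{0} = 1
g(4) = mex{0,1} = 2
g(5) = mex{0,1} = 2
g(6) = mex{1,2} = 0
g(7) = mex{0,1,2} = 3
g(8) = mex{0,2} = 1
g(9) = mex{0,1,2,3} = 4
g(10) = mex{0,1,3} = 2
The P-positions (g = 0) in 0..10 are 0, 1, 6.

0, 1, 6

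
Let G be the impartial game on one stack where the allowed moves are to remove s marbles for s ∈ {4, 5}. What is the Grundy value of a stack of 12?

0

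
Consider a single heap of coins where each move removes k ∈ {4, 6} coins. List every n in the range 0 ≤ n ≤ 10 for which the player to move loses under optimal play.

0, 1, 2, 3, 10

Build the Grundy sequence with g(k) = mex{g(k−s) : s ∈ {4, 6}, s ≤ k}:
k:     0  1  2  3  4  5  6  7  8  9 10
g(k):  0  0  0  0  1  1  1  1  2  2  0
The P-positions (g = 0) in 0..10 are 0, 1, 2, 3, 10.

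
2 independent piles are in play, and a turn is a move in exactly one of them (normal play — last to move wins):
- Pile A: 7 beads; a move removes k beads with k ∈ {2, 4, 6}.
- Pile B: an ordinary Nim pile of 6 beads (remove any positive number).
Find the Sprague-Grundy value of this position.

Grundy values for pile A (subtraction set {2, 4, 6}):
g(0) = mex{} = 0
g(1) = mex{} = 0
g(2) = mex{0} = 1
g(3) = mex{0} = 1
g(4) = mex{0,1} = 2
g(5) = mex{0,1} = 2
g(6) = mex{0,1,2} = 3
g(7) = mex{0,1,2} = 3
So g(7) = 3.
Pile B is a plain Nim pile of size 6, so its Grundy value is 6.
The value of a disjunctive sum is the nim-sum of the parts.
Combined value = 3 XOR 6 = 5.

5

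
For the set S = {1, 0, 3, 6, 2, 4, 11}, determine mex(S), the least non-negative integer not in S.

5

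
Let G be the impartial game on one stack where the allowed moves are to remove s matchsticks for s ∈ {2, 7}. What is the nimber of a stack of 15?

Grundy values for subtraction set {2, 7}:
k:     0  1  2  3  4  5  6  7  8  9 10 11 12 13 14 15
g(k):  0  0  1  1  0  0  1  1  2  0  0  1  1  0  0  1
So g(15) = 1.

1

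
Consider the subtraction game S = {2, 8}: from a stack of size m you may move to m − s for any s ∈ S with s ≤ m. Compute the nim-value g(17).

1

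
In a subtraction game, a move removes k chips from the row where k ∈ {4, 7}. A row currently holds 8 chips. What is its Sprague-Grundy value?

2

Compute g(0), g(1), … for moves {4, 7}:
k:     0  1  2  3  4  5  6  7  8
g(k):  0  0  0  0  1  1  1  1  2
So g(8) = 2.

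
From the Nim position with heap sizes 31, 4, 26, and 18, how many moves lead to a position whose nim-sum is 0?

Nim-sum: 31 ^ 4 ^ 26 ^ 18 = 19.
The overall nim-sum is X = 19. A heap of size p has a winning move iff p XOR X < p (reduce it to p XOR X).
  31: 31 XOR 19 = 12 < 31 — winning move (to 12).
  4: 4 XOR 19 = 23 ≥ 4 — no move.
  26: 26 XOR 19 = 9 < 26 — winning move (to 9).
  18: 18 XOR 19 = 1 < 18 — winning move (to 1).
That gives 3 winning moves.

3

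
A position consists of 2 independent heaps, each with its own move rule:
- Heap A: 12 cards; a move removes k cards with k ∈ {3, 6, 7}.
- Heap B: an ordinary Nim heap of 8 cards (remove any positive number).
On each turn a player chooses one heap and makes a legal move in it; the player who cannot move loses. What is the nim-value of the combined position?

8

For heap A, compute g(0), g(1), … with moves {3, 6, 7}:
g(0) = mex{} = 0
g(1) = mex{} = 0
g(2) = mex{} = 0
g(3) = mex{0} = 1
g(4) = mex{0} = 1
g(5) = mex{0} = 1
g(6) = mex{0,1} = 2
g(7) = mex{0,1} = 2
g(8) = mex{0,1} = 2
g(9) = mex{0,1,2} = 3
g(10) = mex{1,2} = 0
g(11) = mex{1,2} = 0
g(12) = mex{1,2,3} = 0
So g(12) = 0.
Heap B is a plain Nim heap of size 8, so its Grundy value is 8.
The value of a disjunctive sum is the nim-sum of the parts.
Combined value = 0 ⊕ 8 = 8.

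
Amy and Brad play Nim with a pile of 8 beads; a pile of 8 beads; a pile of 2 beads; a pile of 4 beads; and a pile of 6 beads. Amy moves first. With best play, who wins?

Brad wins

Write each in binary and XOR column by column:
  1000  (8)
  1000  (8)
  0010  (2)
  0100  (4)
  0110  (6)
  ----
  0000  (0)
The nim-sum is 0, so this is a P-position: the player to move is in a losing position under optimal play; Amy is about to move from it and so loses — Brad wins.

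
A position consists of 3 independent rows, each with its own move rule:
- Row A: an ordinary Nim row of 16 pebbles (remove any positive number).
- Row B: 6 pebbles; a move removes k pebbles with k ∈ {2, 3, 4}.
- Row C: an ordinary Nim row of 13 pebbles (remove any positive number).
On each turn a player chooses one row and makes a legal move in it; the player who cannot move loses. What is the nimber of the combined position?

Row A is a plain Nim row of size 16, so its Grundy value is 16.
Grundy values for row B (subtraction set {2, 3, 4}):
k:     0  1  2  3  4  5  6
g(k):  0  0  1  1  2  2  0
So g(6) = 0.
Row C is a plain Nim row of size 13, so its Grundy value is 13.
The value of a disjunctive sum is the nim-sum of the parts.
Combined value = 16 XOR 0 XOR 13 = 29.

29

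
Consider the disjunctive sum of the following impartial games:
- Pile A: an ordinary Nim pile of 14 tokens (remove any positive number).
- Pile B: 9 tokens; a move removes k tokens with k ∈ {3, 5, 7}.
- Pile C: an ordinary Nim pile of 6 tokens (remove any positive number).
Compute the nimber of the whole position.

11

Pile A is a plain Nim pile of size 14, so its Grundy value is 14.
Build the Grundy sequence for pile B with g(k) = mex{g(k−s) : s ∈ {3, 5, 7}, s ≤ k}:
k:     0  1  2  3  4  5  6  7  8  9
g(k):  0  0  0  1  1  1  2  2  2  3
So g(9) = 3.
Pile C is a plain Nim pile of size 6, so its Grundy value is 6.
By the Sprague-Grundy theorem, the Grundy value of a sum of independent games is the XOR of the component values.
Combined value = 14 XOR 3 XOR 6 = 11.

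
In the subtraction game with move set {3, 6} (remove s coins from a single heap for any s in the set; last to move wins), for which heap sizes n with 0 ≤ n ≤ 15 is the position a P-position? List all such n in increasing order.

0, 1, 2, 9, 10, 11

Grundy values for subtraction set {3, 6}:
k:     0  1  2  3  4  5  6  7  8  9 10 11 12 13 14 15
g(k):  0  0  0  1  1  1  2  2  2  0  0  0  1  1  1  2
The P-positions (g = 0) in 0..15 are 0, 1, 2, 9, 10, 11.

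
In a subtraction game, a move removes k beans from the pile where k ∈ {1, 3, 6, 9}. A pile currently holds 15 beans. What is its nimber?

1

Compute g(0), g(1), … for moves {1, 3, 6, 9}:
k:     0  1  2  3  4  5  6  7  8  9 10 11 12 13 14 15
g(k):  0  1  0  1  0  1  2  3  2  3  2  3  0  1  0  1
So g(15) = 1.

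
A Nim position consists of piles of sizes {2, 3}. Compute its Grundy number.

1

Compute the nim-sum pairwise:
2 XOR 3 = 1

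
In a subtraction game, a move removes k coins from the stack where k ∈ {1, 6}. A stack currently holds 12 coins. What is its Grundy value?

1

Grundy values for subtraction set {1, 6}:
k:     0  1  2  3  4  5  6  7  8  9 10 11 12
g(k):  0  1  0  1  0  1  2  0  1  0  1  0  1
So g(12) = 1.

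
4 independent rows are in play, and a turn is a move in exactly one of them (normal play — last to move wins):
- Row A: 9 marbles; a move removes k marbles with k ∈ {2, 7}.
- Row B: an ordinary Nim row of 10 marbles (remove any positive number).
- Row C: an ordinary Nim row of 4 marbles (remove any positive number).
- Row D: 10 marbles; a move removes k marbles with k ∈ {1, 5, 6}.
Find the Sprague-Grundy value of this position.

12

Grundy values for row A (subtraction set {2, 7}):
k:     0  1  2  3  4  5  6  7  8  9
g(k):  0  0  1  1  0  0  1  1  2  0
So g(9) = 0.
Row B is a plain Nim row of size 10, so its Grundy value is 10.
Row C is a plain Nim row of size 4, so its Grundy value is 4.
For row D, compute g(0), g(1), … with moves {1, 5, 6}:
k:     0  1  2  3  4  5  6  7  8  9 10
g(k):  0  1  0  1  0  1  2  3  2  3  2
So g(10) = 2.
By the Sprague-Grundy theorem, the Grundy value of a sum of independent games is the XOR of the component values.
Combined value = 0 ⊕ 10 ⊕ 4 ⊕ 2 = 12.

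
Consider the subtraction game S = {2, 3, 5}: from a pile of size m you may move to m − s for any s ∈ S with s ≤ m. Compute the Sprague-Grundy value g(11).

2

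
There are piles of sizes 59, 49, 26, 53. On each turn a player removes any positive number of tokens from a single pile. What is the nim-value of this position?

37

Nim-sum: 59 ^ 49 ^ 26 ^ 53 = 37.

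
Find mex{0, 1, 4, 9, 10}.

2

The values 0, 1 are all present; 2 is the first non-negative integer missing from the set.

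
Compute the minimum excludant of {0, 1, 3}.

2

The values 0, 1 are all present; 2 is the first non-negative integer missing from the set.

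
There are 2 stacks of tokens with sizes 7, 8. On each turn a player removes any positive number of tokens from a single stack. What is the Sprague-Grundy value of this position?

15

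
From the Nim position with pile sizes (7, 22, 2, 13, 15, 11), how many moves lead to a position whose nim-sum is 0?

1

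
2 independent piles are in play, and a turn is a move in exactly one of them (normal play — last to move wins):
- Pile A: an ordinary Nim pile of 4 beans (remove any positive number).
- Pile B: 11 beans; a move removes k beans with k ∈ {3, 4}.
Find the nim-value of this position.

Pile A is a plain Nim pile of size 4, so its Grundy value is 4.
For pile B, compute g(0), g(1), … with moves {3, 4}:
k:     0  1  2  3  4  5  6  7  8  9 10 11
g(k):  0  0  0  1  1  1  2  0  0  0  1  1
So g(11) = 1.
By the Sprague-Grundy theorem, the Grundy value of a sum of independent games is the XOR of the component values.
Combined value = 4 XOR 1 = 5.

5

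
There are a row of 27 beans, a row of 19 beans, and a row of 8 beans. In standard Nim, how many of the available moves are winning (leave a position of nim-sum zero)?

Nim-sum: 27 XOR 19 XOR 8 = 0.
The nim-sum is already 0, so every move leaves a nonzero nim-sum — there are no winning moves.

0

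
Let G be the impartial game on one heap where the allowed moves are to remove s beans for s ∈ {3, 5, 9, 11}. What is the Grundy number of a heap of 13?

2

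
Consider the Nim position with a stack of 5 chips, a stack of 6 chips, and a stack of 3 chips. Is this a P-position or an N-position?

Nim-sum: 5 XOR 6 XOR 3 = 0.
The nim-sum is 0, so this is a P-position: the player to move is in a losing position under optimal play.

P-position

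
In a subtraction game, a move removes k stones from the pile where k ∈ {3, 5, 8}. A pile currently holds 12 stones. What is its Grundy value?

Compute g(0), g(1), … for moves {3, 5, 8}:
k:     0  1  2  3  4  5  6  7  8  9 10 11 12
g(k):  0  0  0  1  1  1  2  2  2  3  3  0  0
So g(12) = 0.

0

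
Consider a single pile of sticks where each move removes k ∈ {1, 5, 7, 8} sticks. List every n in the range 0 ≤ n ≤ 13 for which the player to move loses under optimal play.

Grundy values for subtraction set {1, 5, 7, 8}:
k:     0  1  2  3  4  5  6  7  8  9 10 11 12 13
g(k):  0  1  0  1  0  1  0  1  2  3  2  3  2  3
The P-positions (g = 0) in 0..13 are 0, 2, 4, 6.

0, 2, 4, 6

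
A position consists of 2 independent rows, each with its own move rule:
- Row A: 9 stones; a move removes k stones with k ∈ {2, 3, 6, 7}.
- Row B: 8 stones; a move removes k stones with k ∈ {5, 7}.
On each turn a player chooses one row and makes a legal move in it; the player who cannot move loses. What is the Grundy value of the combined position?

For row A, compute g(0), g(1), … with moves {2, 3, 6, 7}:
k:     0  1  2  3  4  5  6  7  8  9
g(k):  0  0  1  1  2  0  3  1  2  0
So g(9) = 0.
For row B, compute g(0), g(1), … with moves {5, 7}:
g(0) = mex{} = 0
g(1) = mex{} = 0
g(2) = mex{} = 0
g(3) = mex{} = 0
g(4) = mex{} = 0
g(5) = mex{0} = 1
g(6) = mex{0} = 1
g(7) = mex{0} = 1
g(8) = mex{0} = 1
So g(8) = 1.
The value of a disjunctive sum is the nim-sum of the parts.
Combined value = 0 ⊕ 1 = 1.

1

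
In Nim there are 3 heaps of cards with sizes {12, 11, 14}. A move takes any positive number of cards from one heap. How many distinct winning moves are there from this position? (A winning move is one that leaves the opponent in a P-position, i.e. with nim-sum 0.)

Bitwise XOR of the heap sizes:
  1100  (12)
  1011  (11)
  1110  (14)
  ----
  1001  (9)
The overall nim-sum is X = 9. A heap of size p has a winning move iff p XOR X < p (reduce it to p XOR X).
  12: 12 XOR 9 = 5 < 12 — winning move (to 5).
  11: 11 XOR 9 = 2 < 11 — winning move (to 2).
  14: 14 XOR 9 = 7 < 14 — winning move (to 7).
That gives 3 winning moves.

3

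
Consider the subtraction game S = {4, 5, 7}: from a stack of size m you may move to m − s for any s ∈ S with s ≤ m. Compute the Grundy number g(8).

Build the Grundy sequence with g(k) = mex{g(k−s) : s ∈ {4, 5, 7}, s ≤ k}:
k:     0  1  2  3  4  5  6  7  8
g(k):  0  0  0  0  1  1  1  1  2
So g(8) = 2.

2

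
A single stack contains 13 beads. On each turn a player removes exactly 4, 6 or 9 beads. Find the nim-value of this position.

Build the Grundy sequence with g(k) = mex{g(k−s) : s ∈ {4, 6, 9}, s ≤ k}:
g(0) = mex{} = 0
g(1) = mex{} = 0
g(2) = mex{} = 0
g(3) = mex{} = 0
g(4) = mex{0} = 1
g(5) = mex{0} = 1
g(6) = mex{0} = 1
g(7) = mex{0} = 1
g(8) = mex{0,1} = 2
g(9) = mex{0,1} = 2
g(10) = mex{0,1} = 2
g(11) = mex{0,1} = 2
g(12) = mex{0,1,2} = 3
g(13) = mex{1,2} = 0
So g(13) = 0.

0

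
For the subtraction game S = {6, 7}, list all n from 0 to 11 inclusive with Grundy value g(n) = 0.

0, 1, 2, 3, 4, 5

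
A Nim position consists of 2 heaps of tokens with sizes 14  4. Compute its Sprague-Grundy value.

Nim-sum: 14 XOR 4 = 10.

10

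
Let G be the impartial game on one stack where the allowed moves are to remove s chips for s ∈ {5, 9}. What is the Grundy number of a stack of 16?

0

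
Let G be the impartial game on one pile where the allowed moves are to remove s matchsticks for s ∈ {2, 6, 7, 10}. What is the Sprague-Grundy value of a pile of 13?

0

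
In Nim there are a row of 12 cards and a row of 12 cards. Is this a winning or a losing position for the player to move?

Nim-sum: 12 XOR 12 = 0.
The nim-sum is 0, so this is a P-position: the player to move is in a losing position under optimal play.

Losing position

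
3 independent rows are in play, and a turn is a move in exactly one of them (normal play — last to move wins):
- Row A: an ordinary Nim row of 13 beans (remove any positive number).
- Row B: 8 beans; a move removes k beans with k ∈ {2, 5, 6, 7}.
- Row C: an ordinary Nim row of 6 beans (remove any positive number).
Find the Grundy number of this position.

9

Row A is a plain Nim row of size 13, so its Grundy value is 13.
Grundy values for row B (subtraction set {2, 5, 6, 7}):
g(0) = mex{} = 0
g(1) = mex{} = 0
g(2) = mex{0} = 1
g(3) = mex{0} = 1
g(4) = mex{1} = 0
g(5) = mex{0,1} = 2
g(6) = mex{0} = 1
g(7) = mex{0,1,2} = 3
g(8) = mex{0,1} = 2
So g(8) = 2.
Row C is a plain Nim row of size 6, so its Grundy value is 6.
By the Sprague-Grundy theorem, the Grundy value of a sum of independent games is the XOR of the component values.
Combined value = 13 XOR 2 XOR 6 = 9.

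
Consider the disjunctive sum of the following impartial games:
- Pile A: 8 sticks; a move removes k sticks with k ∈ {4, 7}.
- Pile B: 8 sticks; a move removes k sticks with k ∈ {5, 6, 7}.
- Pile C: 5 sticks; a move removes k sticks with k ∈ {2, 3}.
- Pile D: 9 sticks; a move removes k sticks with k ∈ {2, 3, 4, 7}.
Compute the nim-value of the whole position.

7

For pile A, compute g(0), g(1), … with moves {4, 7}:
k:     0  1  2  3  4  5  6  7  8
g(k):  0  0  0  0  1  1  1  1  2
So g(8) = 2.
For pile B, compute g(0), g(1), … with moves {5, 6, 7}:
g(0) = mex{} = 0
g(1) = mex{} = 0
g(2) = mex{} = 0
g(3) = mex{} = 0
g(4) = mex{} = 0
g(5) = mex{0} = 1
g(6) = mex{0} = 1
g(7) = mex{0} = 1
g(8) = mex{0} = 1
So g(8) = 1.
For pile C, compute g(0), g(1), … with moves {2, 3}:
k:     0  1  2  3  4  5
g(k):  0  0  1  1  2  0
So g(5) = 0.
For pile D, compute g(0), g(1), … with moves {2, 3, 4, 7}:
g(0) = mex{} = 0
g(1) = mex{} = 0
g(2) = mex{0} = 1
g(3) = mex{0} = 1
g(4) = mex{0,1} = 2
g(5) = mex{0,1} = 2
g(6) = mex{1,2} = 0
g(7) = mex{0,1,2} = 3
g(8) = mex{0,2} = 1
g(9) = mex{0,1,2,3} = 4
So g(9) = 4.
The value of a disjunctive sum is the nim-sum of the parts.
Combined value = 2 ⊕ 1 ⊕ 0 ⊕ 4 = 7.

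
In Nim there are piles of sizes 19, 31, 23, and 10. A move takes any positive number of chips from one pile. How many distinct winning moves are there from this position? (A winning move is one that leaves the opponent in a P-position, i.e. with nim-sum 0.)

Compute the nim-sum pairwise:
19 ^ 31 = 12
12 ^ 23 = 27
27 ^ 10 = 17
The overall nim-sum is X = 17. A pile of size p has a winning move iff p XOR X < p (reduce it to p XOR X).
  19: 19 XOR 17 = 2 < 19 — winning move (to 2).
  31: 31 XOR 17 = 14 < 31 — winning move (to 14).
  23: 23 XOR 17 = 6 < 23 — winning move (to 6).
  10: 10 XOR 17 = 27 ≥ 10 — no move.
That gives 3 winning moves.

3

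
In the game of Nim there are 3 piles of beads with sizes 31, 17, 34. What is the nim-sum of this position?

44

Compute the nim-sum pairwise:
31 XOR 17 = 14
14 XOR 34 = 44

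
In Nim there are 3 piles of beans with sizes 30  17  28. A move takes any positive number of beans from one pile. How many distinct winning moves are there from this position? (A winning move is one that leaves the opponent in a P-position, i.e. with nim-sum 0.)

3

Nim-sum: 30 ^ 17 ^ 28 = 19.
The overall nim-sum is X = 19. A pile of size p has a winning move iff p XOR X < p (reduce it to p XOR X).
  30: 30 XOR 19 = 13 < 30 — winning move (to 13).
  17: 17 XOR 19 = 2 < 17 — winning move (to 2).
  28: 28 XOR 19 = 15 < 28 — winning move (to 15).
That gives 3 winning moves.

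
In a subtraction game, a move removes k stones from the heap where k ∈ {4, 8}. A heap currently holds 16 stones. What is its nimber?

1

Build the Grundy sequence with g(k) = mex{g(k−s) : s ∈ {4, 8}, s ≤ k}:
k:     0  1  2  3  4  5  6  7  8  9 10 11 12 13 14 15 16
g(k):  0  0  0  0  1  1  1  1  2  2  2  2  0  0  0  0  1
So g(16) = 1.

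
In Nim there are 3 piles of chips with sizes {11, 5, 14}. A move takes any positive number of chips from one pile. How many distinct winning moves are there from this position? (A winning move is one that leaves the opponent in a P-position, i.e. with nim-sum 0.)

0

Compute the nim-sum pairwise:
11 XOR 5 = 14
14 XOR 14 = 0
The nim-sum is already 0, so every move leaves a nonzero nim-sum — there are no winning moves.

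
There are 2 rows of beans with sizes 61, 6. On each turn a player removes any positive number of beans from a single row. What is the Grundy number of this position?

59

Write each in binary and XOR column by column:
  111101  (61)
  000110  (6)
  ------
  111011  (59)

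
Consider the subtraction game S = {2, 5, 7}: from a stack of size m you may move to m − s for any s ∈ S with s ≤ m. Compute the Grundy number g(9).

2

Grundy values for subtraction set {2, 5, 7}:
g(0) = mex{} = 0
g(1) = mex{} = 0
g(2) = mex{0} = 1
g(3) = mex{0} = 1
g(4) = mex{1} = 0
g(5) = mex{0,1} = 2
g(6) = mex{0} = 1
g(7) = mex{0,1,2} = 3
g(8) = mex{0,1} = 2
g(9) = mex{0,1,3} = 2
So g(9) = 2.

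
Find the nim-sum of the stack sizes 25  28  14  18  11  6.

Write each in binary and XOR column by column:
  11001  (25)
  11100  (28)
  01110  (14)
  10010  (18)
  01011  (11)
  00110  (6)
  -----
  10100  (20)

20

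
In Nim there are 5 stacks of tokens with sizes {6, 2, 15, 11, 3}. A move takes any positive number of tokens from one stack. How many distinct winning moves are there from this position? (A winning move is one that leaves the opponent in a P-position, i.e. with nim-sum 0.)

5

Nim-sum: 6 XOR 2 XOR 15 XOR 11 XOR 3 = 3.
The overall nim-sum is X = 3. A stack of size p has a winning move iff p XOR X < p (reduce it to p XOR X).
  6: 6 XOR 3 = 5 < 6 — winning move (to 5).
  2: 2 XOR 3 = 1 < 2 — winning move (to 1).
  15: 15 XOR 3 = 12 < 15 — winning move (to 12).
  11: 11 XOR 3 = 8 < 11 — winning move (to 8).
  3: 3 XOR 3 = 0 < 3 — winning move (to 0).
That gives 5 winning moves.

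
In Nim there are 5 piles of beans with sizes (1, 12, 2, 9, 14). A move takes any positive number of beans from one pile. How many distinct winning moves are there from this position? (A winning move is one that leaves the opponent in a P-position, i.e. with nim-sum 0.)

3

In binary:
  0001  (1)
  1100  (12)
  0010  (2)
  1001  (9)
  1110  (14)
  ----
  1000  (8)
The overall nim-sum is X = 8. A pile of size p has a winning move iff p XOR X < p (reduce it to p XOR X).
  1: 1 XOR 8 = 9 ≥ 1 — no move.
  12: 12 XOR 8 = 4 < 12 — winning move (to 4).
  2: 2 XOR 8 = 10 ≥ 2 — no move.
  9: 9 XOR 8 = 1 < 9 — winning move (to 1).
  14: 14 XOR 8 = 6 < 14 — winning move (to 6).
That gives 3 winning moves.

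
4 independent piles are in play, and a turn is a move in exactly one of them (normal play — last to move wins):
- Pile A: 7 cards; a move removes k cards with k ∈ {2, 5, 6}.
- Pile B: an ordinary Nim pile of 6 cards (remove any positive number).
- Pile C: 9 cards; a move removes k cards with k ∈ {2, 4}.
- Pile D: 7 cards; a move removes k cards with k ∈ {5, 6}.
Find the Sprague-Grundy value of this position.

5

For pile A, compute g(0), g(1), … with moves {2, 5, 6}:
g(0) = mex{} = 0
g(1) = mex{} = 0
g(2) = mex{0} = 1
g(3) = mex{0} = 1
g(4) = mex{1} = 0
g(5) = mex{0,1} = 2
g(6) = mex{0} = 1
g(7) = mex{0,1,2} = 3
So g(7) = 3.
Pile B is a plain Nim pile of size 6, so its Grundy value is 6.
Build the Grundy sequence for pile C with g(k) = mex{g(k−s) : s ∈ {2, 4}, s ≤ k}:
k:     0  1  2  3  4  5  6  7  8  9
g(k):  0  0  1  1  2  2  0  0  1  1
So g(9) = 1.
Build the Grundy sequence for pile D with g(k) = mex{g(k−s) : s ∈ {5, 6}, s ≤ k}:
k:     0  1  2  3  4  5  6  7
g(k):  0  0  0  0  0  1  1  1
So g(7) = 1.
By the Sprague-Grundy theorem, the Grundy value of a sum of independent games is the XOR of the component values.
Combined value = 3 XOR 6 XOR 1 XOR 1 = 5.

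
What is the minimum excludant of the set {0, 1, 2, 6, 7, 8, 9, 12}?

3

The values 0, 1, 2 are all present; 3 is the first non-negative integer missing from the set.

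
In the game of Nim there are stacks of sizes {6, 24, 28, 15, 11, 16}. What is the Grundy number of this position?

22

Compute the nim-sum pairwise:
6 ⊕ 24 = 30
30 ⊕ 28 = 2
2 ⊕ 15 = 13
13 ⊕ 11 = 6
6 ⊕ 16 = 22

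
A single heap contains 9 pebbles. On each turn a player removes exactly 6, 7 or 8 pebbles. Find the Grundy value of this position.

Compute g(0), g(1), … for moves {6, 7, 8}:
g(0) = mex{} = 0
g(1) = mex{} = 0
g(2) = mex{} = 0
g(3) = mex{} = 0
g(4) = mex{} = 0
g(5) = mex{} = 0
g(6) = mex{0} = 1
g(7) = mex{0} = 1
g(8) = mex{0} = 1
g(9) = mex{0} = 1
So g(9) = 1.

1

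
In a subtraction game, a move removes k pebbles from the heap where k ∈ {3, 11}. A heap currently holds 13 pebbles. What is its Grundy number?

2

Grundy values for subtraction set {3, 11}:
g(0) = mex{} = 0
g(1) = mex{} = 0
g(2) = mex{} = 0
g(3) = mex{0} = 1
g(4) = mex{0} = 1
g(5) = mex{0} = 1
g(6) = mex{1} = 0
g(7) = mex{1} = 0
g(8) = mex{1} = 0
g(9) = mex{0} = 1
g(10) = mex{0} = 1
g(11) = mex{0} = 1
g(12) = mex{0,1} = 2
g(13) = mex{0,1} = 2
So g(13) = 2.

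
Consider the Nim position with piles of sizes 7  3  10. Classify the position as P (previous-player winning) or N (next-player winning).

N-position

Nim-sum: 7 ^ 3 ^ 10 = 14.
The nim-sum is 14 ≠ 0, so this is an N-position: the player to move can win.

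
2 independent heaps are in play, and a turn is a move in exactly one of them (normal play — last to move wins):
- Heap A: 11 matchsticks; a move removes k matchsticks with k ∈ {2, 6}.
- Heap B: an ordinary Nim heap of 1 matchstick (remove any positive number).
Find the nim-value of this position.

0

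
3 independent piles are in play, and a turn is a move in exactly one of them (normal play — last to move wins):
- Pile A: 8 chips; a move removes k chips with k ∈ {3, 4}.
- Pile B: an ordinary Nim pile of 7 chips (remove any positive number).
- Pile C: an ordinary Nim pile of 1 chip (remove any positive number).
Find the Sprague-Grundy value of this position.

6

For pile A, compute g(0), g(1), … with moves {3, 4}:
k:     0  1  2  3  4  5  6  7  8
g(k):  0  0  0  1  1  1  2  0  0
So g(8) = 0.
Pile B is a plain Nim pile of size 7, so its Grundy value is 7.
Pile C is a plain Nim pile of size 1, so its Grundy value is 1.
The value of a disjunctive sum is the nim-sum of the parts.
Combined value = 0 ⊕ 7 ⊕ 1 = 6.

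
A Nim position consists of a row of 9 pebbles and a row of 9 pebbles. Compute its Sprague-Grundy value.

0

Bitwise XOR of the heap sizes:
  1001  (9)
  1001  (9)
  ----
  0000  (0)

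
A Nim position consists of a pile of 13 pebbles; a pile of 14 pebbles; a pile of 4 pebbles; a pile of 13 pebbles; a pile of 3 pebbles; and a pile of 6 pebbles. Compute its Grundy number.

15

Nim-sum: 13 XOR 14 XOR 4 XOR 13 XOR 3 XOR 6 = 15.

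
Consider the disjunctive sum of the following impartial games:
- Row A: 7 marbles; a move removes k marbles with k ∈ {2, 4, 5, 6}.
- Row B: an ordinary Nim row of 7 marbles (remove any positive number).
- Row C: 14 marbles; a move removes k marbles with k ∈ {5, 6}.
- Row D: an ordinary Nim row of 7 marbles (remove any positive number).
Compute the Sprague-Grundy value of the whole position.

3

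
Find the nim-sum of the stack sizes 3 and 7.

4

Compute the nim-sum pairwise:
3 XOR 7 = 4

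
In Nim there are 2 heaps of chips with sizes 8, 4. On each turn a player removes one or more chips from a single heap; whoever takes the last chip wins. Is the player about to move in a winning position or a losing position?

Nim-sum: 8 XOR 4 = 12.
The nim-sum is 12 ≠ 0, so this is an N-position: the player to move can win.

Winning position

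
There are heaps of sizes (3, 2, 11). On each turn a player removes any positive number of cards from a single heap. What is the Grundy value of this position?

10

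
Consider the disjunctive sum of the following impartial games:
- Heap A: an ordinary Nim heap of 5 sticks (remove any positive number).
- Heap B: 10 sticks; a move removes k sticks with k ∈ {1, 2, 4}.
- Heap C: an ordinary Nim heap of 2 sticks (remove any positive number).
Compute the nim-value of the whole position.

Heap A is a plain Nim heap of size 5, so its Grundy value is 5.
For heap B, compute g(0), g(1), … with moves {1, 2, 4}:
g(0) = mex{} = 0
g(1) = mex{0} = 1
g(2) = mex{0,1} = 2
g(3) = mex{1,2} = 0
g(4) = mex{0,2} = 1
g(5) = mex{0,1} = 2
g(6) = mex{1,2} = 0
g(7) = mex{0,2} = 1
g(8) = mex{0,1} = 2
g(9) = mex{1,2} = 0
g(10) = mex{0,2} = 1
So g(10) = 1.
Heap C is a plain Nim heap of size 2, so its Grundy value is 2.
By the Sprague-Grundy theorem, the Grundy value of a sum of independent games is the XOR of the component values.
Combined value = 5 XOR 1 XOR 2 = 6.

6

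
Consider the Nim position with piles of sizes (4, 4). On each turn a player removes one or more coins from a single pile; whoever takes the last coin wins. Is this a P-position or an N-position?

Nim-sum: 4 XOR 4 = 0.
The nim-sum is 0, so this is a P-position: the player to move is in a losing position under optimal play.

P-position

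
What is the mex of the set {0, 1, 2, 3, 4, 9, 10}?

5

The values 0, 1, 2, 3, 4 are all present; 5 is the first non-negative integer missing from the set.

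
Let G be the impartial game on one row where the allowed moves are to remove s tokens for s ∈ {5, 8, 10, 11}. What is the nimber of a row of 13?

2

Compute g(0), g(1), … for moves {5, 8, 10, 11}:
k:     0  1  2  3  4  5  6  7  8  9 10 11 12 13
g(k):  0  0  0  0  0  1  1  1  1  1  2  2  2  2
So g(13) = 2.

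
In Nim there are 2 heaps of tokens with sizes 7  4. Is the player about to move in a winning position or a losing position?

Compute the nim-sum pairwise:
7 ⊕ 4 = 3
The nim-sum is 3 ≠ 0, so this is an N-position: the player to move can win.

Winning position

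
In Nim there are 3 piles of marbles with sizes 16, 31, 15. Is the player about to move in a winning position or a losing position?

Losing position

Nim-sum: 16 ⊕ 31 ⊕ 15 = 0.
The nim-sum is 0, so this is a P-position: the player to move is in a losing position under optimal play.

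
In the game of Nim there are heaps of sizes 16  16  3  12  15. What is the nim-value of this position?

Compute the nim-sum pairwise:
16 ⊕ 16 = 0
0 ⊕ 3 = 3
3 ⊕ 12 = 15
15 ⊕ 15 = 0

0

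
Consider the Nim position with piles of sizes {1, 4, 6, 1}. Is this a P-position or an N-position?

Nim-sum: 1 ⊕ 4 ⊕ 6 ⊕ 1 = 2.
The nim-sum is 2 ≠ 0, so this is an N-position: the player to move can win.

N-position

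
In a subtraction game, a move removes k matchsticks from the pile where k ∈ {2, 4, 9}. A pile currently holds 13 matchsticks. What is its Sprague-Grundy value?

0

Compute g(0), g(1), … for moves {2, 4, 9}:
k:     0  1  2  3  4  5  6  7  8  9 10 11 12 13
g(k):  0  0  1  1  2  2  0  0  1  1  2  2  0  0
So g(13) = 0.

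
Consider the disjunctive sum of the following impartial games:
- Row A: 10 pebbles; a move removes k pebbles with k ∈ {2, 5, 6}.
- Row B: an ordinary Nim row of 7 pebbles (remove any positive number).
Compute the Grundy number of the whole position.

6

Grundy values for row A (subtraction set {2, 5, 6}):
k:     0  1  2  3  4  5  6  7  8  9 10
g(k):  0  0  1  1  0  2  1  3  0  2  1
So g(10) = 1.
Row B is a plain Nim row of size 7, so its Grundy value is 7.
The value of a disjunctive sum is the nim-sum of the parts.
Combined value = 1 ⊕ 7 = 6.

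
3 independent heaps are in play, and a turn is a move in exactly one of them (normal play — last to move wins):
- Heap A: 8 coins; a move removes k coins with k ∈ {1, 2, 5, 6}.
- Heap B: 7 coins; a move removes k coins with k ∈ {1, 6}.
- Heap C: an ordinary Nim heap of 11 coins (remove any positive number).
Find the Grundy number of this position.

10

Build the Grundy sequence for heap A with g(k) = mex{g(k−s) : s ∈ {1, 2, 5, 6}, s ≤ k}:
k:     0  1  2  3  4  5  6  7  8
g(k):  0  1  2  0  1  2  3  0  1
So g(8) = 1.
Build the Grundy sequence for heap B with g(k) = mex{g(k−s) : s ∈ {1, 6}, s ≤ k}:
k:     0  1  2  3  4  5  6  7
g(k):  0  1  0  1  0  1  2  0
So g(7) = 0.
Heap C is a plain Nim heap of size 11, so its Grundy value is 11.
By the Sprague-Grundy theorem, the Grundy value of a sum of independent games is the XOR of the component values.
Combined value = 1 ⊕ 0 ⊕ 11 = 10.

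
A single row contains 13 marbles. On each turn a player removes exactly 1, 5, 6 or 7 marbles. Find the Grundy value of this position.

1

Grundy values for subtraction set {1, 5, 6, 7}:
g(0) = mex{} = 0
g(1) = mex{0} = 1
g(2) = mex{1} = 0
g(3) = mex{0} = 1
g(4) = mex{1} = 0
g(5) = mex{0} = 1
g(6) = mex{0,1} = 2
g(7) = mex{0,1,2} = 3
g(8) = mex{0,1,3} = 2
g(9) = mex{0,1,2} = 3
g(10) = mex{0,1,3} = 2
g(11) = mex{0,1,2} = 3
g(12) = mex{1,2,3} = 0
g(13) = mex{0,2,3} = 1
So g(13) = 1.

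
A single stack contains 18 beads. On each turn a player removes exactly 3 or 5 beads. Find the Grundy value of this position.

Grundy values for subtraction set {3, 5}:
k:     0  1  2  3  4  5  6  7  8  9 10 11 12 13 14 15 16 17 18
g(k):  0  0  0  1  1  1  2  2  0  0  0  1  1  1  2  2  0  0  0
So g(18) = 0.

0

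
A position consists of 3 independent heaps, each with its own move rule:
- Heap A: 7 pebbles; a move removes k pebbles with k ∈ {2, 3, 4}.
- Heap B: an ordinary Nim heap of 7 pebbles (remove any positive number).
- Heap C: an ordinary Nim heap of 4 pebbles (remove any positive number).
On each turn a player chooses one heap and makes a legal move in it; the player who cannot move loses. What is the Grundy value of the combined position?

3

For heap A, compute g(0), g(1), … with moves {2, 3, 4}:
g(0) = mex{} = 0
g(1) = mex{} = 0
g(2) = mex{0} = 1
g(3) = mex{0} = 1
g(4) = mex{0,1} = 2
g(5) = mex{0,1} = 2
g(6) = mex{1,2} = 0
g(7) = mex{1,2} = 0
So g(7) = 0.
Heap B is a plain Nim heap of size 7, so its Grundy value is 7.
Heap C is a plain Nim heap of size 4, so its Grundy value is 4.
The value of a disjunctive sum is the nim-sum of the parts.
Combined value = 0 ⊕ 7 ⊕ 4 = 3.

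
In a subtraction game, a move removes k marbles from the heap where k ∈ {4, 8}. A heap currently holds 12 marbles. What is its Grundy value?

0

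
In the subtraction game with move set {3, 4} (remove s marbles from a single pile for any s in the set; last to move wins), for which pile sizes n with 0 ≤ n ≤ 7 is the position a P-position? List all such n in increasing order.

0, 1, 2, 7

Build the Grundy sequence with g(k) = mex{g(k−s) : s ∈ {3, 4}, s ≤ k}:
k:     0  1  2  3  4  5  6  7
g(k):  0  0  0  1  1  1  2  0
The P-positions (g = 0) in 0..7 are 0, 1, 2, 7.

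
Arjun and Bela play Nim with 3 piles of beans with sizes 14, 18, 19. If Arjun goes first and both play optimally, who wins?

Arjun wins

In binary:
  01110  (14)
  10010  (18)
  10011  (19)
  -----
  01111  (15)
The nim-sum is 15 ≠ 0, so this is an N-position: the player to move can win; Arjun has a winning move.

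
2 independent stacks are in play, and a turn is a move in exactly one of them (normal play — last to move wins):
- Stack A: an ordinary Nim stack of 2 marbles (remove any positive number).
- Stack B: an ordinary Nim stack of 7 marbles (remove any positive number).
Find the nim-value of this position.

Stack A is a plain Nim stack of size 2, so its Grundy value is 2.
Stack B is a plain Nim stack of size 7, so its Grundy value is 7.
By the Sprague-Grundy theorem, the Grundy value of a sum of independent games is the XOR of the component values.
Combined value = 2 ⊕ 7 = 5.

5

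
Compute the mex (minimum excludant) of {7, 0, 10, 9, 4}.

1

0 is in the set but 1 is not, so the mex is 1.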